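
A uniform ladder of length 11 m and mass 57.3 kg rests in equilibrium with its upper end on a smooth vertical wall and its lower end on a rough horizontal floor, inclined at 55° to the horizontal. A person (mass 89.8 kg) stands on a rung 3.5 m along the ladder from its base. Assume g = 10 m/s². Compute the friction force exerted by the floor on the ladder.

Torques about the foot: N_wall · 11 sin 55° = 57.3×10×5.5 cos 55° + 89.8×10×3.5 cos 55° → N_wall = 400.68 N.
ΣF_x = 0: f_floor = N_wall = 400.68 N.

f ≈ 401 N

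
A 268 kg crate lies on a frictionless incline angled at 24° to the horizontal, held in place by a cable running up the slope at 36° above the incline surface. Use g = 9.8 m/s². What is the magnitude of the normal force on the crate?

Take axes along and perpendicular to the incline. Weight components: W sin 24° = 1068 N down-slope, W cos 24° = 2399 N into the surface.
Along incline: T cos 36° = W sin 24° → T = 1320 N.
Perpendicular: N = W cos 24° − T sin 36° = 1623 N.

N ≈ 1620 N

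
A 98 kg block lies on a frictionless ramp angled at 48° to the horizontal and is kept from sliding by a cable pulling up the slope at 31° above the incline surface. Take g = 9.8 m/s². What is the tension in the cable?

T ≈ 833 N

Take axes along and perpendicular to the incline. Weight components: W sin 48° = 713.7 N down-slope, W cos 48° = 642.6 N into the surface.
Along incline: T cos 31° = W sin 48° → T = 832.6 N.
Perpendicular: N = W cos 48° − T sin 31° = 213.8 N.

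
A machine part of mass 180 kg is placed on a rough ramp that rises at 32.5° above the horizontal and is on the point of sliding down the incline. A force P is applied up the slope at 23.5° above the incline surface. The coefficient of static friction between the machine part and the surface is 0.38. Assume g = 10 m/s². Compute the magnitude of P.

On the verge of sliding down the incline, friction equals μN and acts up the slope.
Perpendicular: N + P sin 23.5° = W cos 32.5° = 1518 N.
Along incline: P cos 23.5° + μN = W sin 32.5° with W sin 32.5° = 967.1 N.
Solving the pair for P and N: P = 509.8 N, N = 1315 N (and f = μN = 499.6 N).

P ≈ 510 N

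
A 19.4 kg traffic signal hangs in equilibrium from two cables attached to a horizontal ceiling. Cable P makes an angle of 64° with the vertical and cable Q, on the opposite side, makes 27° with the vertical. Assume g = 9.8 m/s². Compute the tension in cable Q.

Angles from the horizontal: cable P is 90° − 64° = 26°, cable Q is 90° − 27° = 63°.
Weight W = 19.4 × 9.8 = 190.1 N acts straight down.
Horizontal: T_P cos 26° = T_Q cos 63°  →  T_P = 0.5051 T_Q.
Vertical: T_P sin 26° + T_Q sin 63° = 190.1.
Substituting the horizontal relation into the vertical equation gives 1.112 T_Q = 190.1, so T_Q = 170.9 N.

T_Q ≈ 171 N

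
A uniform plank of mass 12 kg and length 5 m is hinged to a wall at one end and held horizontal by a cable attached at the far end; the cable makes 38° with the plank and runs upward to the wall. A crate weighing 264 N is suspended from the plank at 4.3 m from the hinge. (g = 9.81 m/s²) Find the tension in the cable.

Take torques about the hinge: T sin 38° · 5 = 12×9.81×2.5 + 264×4.3 = 1429.5 N·m.
So T = 1429.5 / (0.6157 × 5) = 464.38 N.

T ≈ 464 N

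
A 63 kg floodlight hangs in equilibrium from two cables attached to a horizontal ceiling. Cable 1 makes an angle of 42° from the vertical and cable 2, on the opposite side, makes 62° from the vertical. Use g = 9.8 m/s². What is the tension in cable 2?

Angles from the horizontal: cable 1 is 90° − 42° = 48°, cable 2 is 90° − 62° = 28°.
Weight W = 63 × 9.8 = 617.4 N acts straight down.
Horizontal: T_1 cos 48° = T_2 cos 28°  →  T_1 = 1.32 T_2.
Vertical: T_1 sin 48° + T_2 sin 28° = 617.4.
Substituting the horizontal relation into the vertical equation gives 1.45 T_2 = 617.4, so T_2 = 425.8 N.

T_2 ≈ 426 N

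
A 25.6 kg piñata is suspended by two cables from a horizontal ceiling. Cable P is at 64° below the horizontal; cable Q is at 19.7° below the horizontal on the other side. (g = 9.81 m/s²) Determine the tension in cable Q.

Weight W = 25.6 × 9.81 = 251.1 N acts straight down.
Horizontal: T_P cos 64° = T_Q cos 19.7°  →  T_P = 2.148 T_Q.
Vertical: T_P sin 64° + T_Q sin 19.7° = 251.1.
Substituting the horizontal relation into the vertical equation gives 2.267 T_Q = 251.1, so T_Q = 110.8 N.

T_Q ≈ 111 N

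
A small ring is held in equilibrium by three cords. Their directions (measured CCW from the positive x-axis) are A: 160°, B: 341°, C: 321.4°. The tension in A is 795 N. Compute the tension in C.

Resolve: ΣF_x = 795 cos 160° + T_B cos 341° + T_C cos 321.4° = 0.
        ΣF_y = 795 sin 160° + T_B sin 341° + T_C sin 321.4° = 0.
The known terms sum to (-747.1, 271.9) N, so 0.9455 T_B + 0.7815 T_C = 747.1 and -0.3256 T_B − 0.6239 T_C = -271.9.
Solving simultaneously: T_B = 755.9 N, T_C = 41.36 N.

T_C ≈ 41.4 N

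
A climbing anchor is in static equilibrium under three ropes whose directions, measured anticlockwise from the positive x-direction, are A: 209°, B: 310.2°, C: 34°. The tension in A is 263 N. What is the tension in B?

T_B ≈ 23.1 N

Resolve: ΣF_x = 263 cos 209° + T_B cos 310.2° + T_C cos 34° = 0.
        ΣF_y = 263 sin 209° + T_B sin 310.2° + T_C sin 34° = 0.
The known terms sum to (-230, -127.5) N, so 0.6455 T_B + 0.8290 T_C = 230 and -0.7638 T_B + 0.5592 T_C = 127.5.
Solving simultaneously: T_B = 23.06 N, T_C = 259.5 N.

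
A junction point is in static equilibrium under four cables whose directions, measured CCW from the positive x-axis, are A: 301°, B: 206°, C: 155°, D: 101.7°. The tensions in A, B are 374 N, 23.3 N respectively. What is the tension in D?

Resolve: ΣF_x = 374 cos 301° + 23.3 cos 206° + T_C cos 155° + T_D cos 101.7° = 0.
        ΣF_y = 374 sin 301° + 23.3 sin 206° + T_C sin 155° + T_D sin 101.7° = 0.
The known terms sum to (171.7, -330.8) N, so -0.9063 T_C − 0.2028 T_D = -171.7 and 0.4226 T_C + 0.9792 T_D = 330.8.
Solving simultaneously: T_C = 126 N, T_D = 283.4 N.

T_D ≈ 283 N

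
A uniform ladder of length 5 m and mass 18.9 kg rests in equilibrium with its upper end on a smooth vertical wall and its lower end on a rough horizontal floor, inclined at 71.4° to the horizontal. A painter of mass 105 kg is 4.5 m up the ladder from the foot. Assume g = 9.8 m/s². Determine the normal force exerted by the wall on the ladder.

N_wall ≈ 343 N

Torques about the foot: N_wall · 5 sin 71.4° = 18.9×9.8×2.5 cos 71.4° + 105×9.8×4.5 cos 71.4° → N_wall = 342.83 N.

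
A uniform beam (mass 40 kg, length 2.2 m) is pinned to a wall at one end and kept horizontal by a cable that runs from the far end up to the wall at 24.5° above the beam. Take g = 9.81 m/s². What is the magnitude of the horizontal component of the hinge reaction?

Take torques about the hinge: T sin 24.5° · 2.2 = 40×9.81×1.1 = 431.64 N·m.
So T = 431.64 / (0.4147 × 2.2) = 473.12 N.
ΣF_x = 0: H_x = T cos 24.5° = 430.52 N.

H_x ≈ 431 N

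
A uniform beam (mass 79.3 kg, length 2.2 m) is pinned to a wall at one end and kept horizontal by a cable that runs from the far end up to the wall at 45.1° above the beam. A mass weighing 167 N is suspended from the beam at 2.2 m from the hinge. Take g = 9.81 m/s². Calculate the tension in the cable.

Take torques about the hinge: T sin 45.1° · 2.2 = 79.3×9.81×1.1 + 167×2.2 = 1223.1 N·m.
So T = 1223.1 / (0.7083 × 2.2) = 784.89 N.

T ≈ 785 N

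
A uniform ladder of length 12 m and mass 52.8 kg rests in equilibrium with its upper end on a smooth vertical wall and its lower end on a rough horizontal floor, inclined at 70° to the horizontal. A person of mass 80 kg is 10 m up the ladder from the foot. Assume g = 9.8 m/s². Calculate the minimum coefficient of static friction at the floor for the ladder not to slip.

μ_min ≈ 0.255

ΣF_y = 0: N_floor = 52.8×9.8 + 80×9.8 = 1301.4 N.
Torques about the foot: N_wall · 12 sin 70° = 52.8×9.8×6 cos 70° + 80×9.8×10 cos 70° → N_wall = 331.96 N.
ΣF_x = 0: f_floor = N_wall = 331.96 N.
μ_min = f_floor / N_floor = 331.96 / 1301.4 = 0.2551.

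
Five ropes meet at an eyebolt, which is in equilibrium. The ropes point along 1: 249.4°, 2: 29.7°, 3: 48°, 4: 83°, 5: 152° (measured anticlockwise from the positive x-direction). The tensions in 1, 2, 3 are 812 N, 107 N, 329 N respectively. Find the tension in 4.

T_4 ≈ 424 N

Resolve: ΣF_x = 812 cos 249.4° + 107 cos 29.7° + 329 cos 48° + T_4 cos 83° + T_5 cos 152° = 0.
        ΣF_y = 812 sin 249.4° + 107 sin 29.7° + 329 sin 48° + T_4 sin 83° + T_5 sin 152° = 0.
The known terms sum to (27.39, -462.6) N, so 0.1219 T_4 − 0.8829 T_5 = -27.39 and 0.9925 T_4 + 0.4695 T_5 = 462.6.
Solving simultaneously: T_4 = 423.7 N, T_5 = 89.51 N.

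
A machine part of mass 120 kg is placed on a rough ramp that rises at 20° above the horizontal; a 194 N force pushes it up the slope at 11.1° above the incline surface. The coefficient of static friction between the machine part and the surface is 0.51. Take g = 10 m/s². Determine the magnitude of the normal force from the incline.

N ≈ 1090 N

Axes along / perpendicular to the incline. W sin 20° = 410.4 N down-slope; W cos 20° = 1128 N into the surface.
Perpendicular: N = W cos 20° − P sin 11.1° = 1128 − 37.35 = 1090 N.
Along incline: P cos 11.1° + f = W sin 20° (friction acts up-slope) → f = 410.4 − 190.4 = 220.1 N.
|f| = 220.1 N ≤ μN = 556 N, so the machine part is indeed static.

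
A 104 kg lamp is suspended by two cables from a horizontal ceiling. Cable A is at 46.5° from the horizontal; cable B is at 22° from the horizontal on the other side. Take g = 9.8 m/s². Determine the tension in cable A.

Weight W = 104 × 9.8 = 1019 N acts straight down.
Horizontal: T_A cos 46.5° = T_B cos 22°  →  T_B = 0.7424 T_A.
Vertical: T_A sin 46.5° + T_B sin 22° = 1019.
Substituting the horizontal relation into the vertical equation gives 1.003 T_A = 1019, so T_A = 1016 N.

T_A ≈ 1020 N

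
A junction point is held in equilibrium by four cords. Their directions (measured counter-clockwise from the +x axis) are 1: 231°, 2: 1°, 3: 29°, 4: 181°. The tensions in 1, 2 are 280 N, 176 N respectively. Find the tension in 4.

Resolve: ΣF_x = 280 cos 231° + 176 cos 1° + T_3 cos 29° + T_4 cos 181° = 0.
        ΣF_y = 280 sin 231° + 176 sin 1° + T_3 sin 29° + T_4 sin 181° = 0.
The known terms sum to (-0.2365, -214.5) N, so 0.8746 T_3 − 0.9998 T_4 = 0.2365 and 0.4848 T_3 − 0.0175 T_4 = 214.5.
Solving simultaneously: T_3 = 456.9 N, T_4 = 399.4 N.

T_4 ≈ 399 N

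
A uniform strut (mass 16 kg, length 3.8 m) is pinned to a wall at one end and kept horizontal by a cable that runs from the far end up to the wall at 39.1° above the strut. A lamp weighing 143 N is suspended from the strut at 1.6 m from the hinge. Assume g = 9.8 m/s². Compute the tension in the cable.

T ≈ 220 N

Take torques about the hinge: T sin 39.1° · 3.8 = 16×9.8×1.9 + 143×1.6 = 526.72 N·m.
So T = 526.72 / (0.6307 × 3.8) = 219.78 N.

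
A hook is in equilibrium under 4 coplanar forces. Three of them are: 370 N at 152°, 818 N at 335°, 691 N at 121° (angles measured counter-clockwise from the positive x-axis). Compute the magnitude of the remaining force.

Sum the known components: ΣF_x = 58.78 N, ΣF_y = 420.3 N.
For equilibrium the remaining force must supply (−ΣF_x, −ΣF_y) = (-58.78, -420.3) N.
Magnitude = √((-58.78)² + (-420.3)²) = 424.4 N; direction = atan2(-420.3, -58.78) = 262.0°.

F ≈ 424 N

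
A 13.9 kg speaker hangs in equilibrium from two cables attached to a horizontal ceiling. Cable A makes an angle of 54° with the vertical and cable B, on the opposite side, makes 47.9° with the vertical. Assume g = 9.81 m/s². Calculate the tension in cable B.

Angles from the horizontal: cable A is 90° − 54° = 36°, cable B is 90° − 47.9° = 42.1°.
Weight W = 13.9 × 9.81 = 136.4 N acts straight down.
Horizontal: T_A cos 36° = T_B cos 42.1°  →  T_A = 0.9171 T_B.
Vertical: T_A sin 36° + T_B sin 42.1° = 136.4.
Substituting the horizontal relation into the vertical equation gives 1.21 T_B = 136.4, so T_B = 112.7 N.

T_B ≈ 113 N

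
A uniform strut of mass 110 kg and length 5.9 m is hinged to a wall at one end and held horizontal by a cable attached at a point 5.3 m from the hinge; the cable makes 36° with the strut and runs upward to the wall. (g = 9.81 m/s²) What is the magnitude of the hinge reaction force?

|H| ≈ 955 N

Take torques about the hinge: T sin 36° · 5.3 = 110×9.81×2.95 = 3183.3 N·m.
So T = 3183.3 / (0.5878 × 5.3) = 1021.9 N.
ΣF_x = 0: H_x = T cos 36° = 826.7 N.
ΣF_y = 0: H_y = (110×9.81) − T sin 36° = 1079.1 − 600.63 = 478.47 N.
|H| = √(H_x² + H_y²) = √((826.7)² + (478.47)²) = 955.18 N.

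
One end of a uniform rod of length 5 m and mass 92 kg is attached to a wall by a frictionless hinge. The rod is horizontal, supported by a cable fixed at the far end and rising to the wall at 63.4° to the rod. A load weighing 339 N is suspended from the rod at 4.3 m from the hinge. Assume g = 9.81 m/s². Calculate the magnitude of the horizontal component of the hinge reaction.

H_x ≈ 372 N

Take torques about the hinge: T sin 63.4° · 5 = 92×9.81×2.5 + 339×4.3 = 3714 N·m.
So T = 3714 / (0.8942 × 5) = 830.73 N.
ΣF_x = 0: H_x = T cos 63.4° = 371.97 N.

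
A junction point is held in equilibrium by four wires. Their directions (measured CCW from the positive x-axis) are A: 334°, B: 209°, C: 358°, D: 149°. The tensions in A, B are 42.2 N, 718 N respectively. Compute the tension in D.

Resolve: ΣF_x = 42.2 cos 334° + 718 cos 209° + T_C cos 358° + T_D cos 149° = 0.
        ΣF_y = 42.2 sin 334° + 718 sin 209° + T_C sin 358° + T_D sin 149° = 0.
The known terms sum to (-590, -366.6) N, so 0.9994 T_C − 0.8572 T_D = 590 and -0.0349 T_C + 0.5150 T_D = 366.6.
Solving simultaneously: T_C = 1275 N, T_D = 798.2 N.

T_D ≈ 798 N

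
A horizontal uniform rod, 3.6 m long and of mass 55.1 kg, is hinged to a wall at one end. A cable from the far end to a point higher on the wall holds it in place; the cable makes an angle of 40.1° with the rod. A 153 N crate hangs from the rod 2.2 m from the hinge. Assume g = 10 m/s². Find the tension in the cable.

Take torques about the hinge: T sin 40.1° · 3.6 = 55.1×10×1.8 + 153×2.2 = 1328.4 N·m.
So T = 1328.4 / (0.6441 × 3.6) = 572.87 N.

T ≈ 573 N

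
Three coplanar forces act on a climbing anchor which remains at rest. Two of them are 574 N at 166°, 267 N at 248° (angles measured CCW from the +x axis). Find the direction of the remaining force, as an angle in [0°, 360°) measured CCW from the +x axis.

θ ≈ 9.39°

Sum the known components: ΣF_x = -657 N, ΣF_y = -108.7 N.
For equilibrium the remaining force must supply (−ΣF_x, −ΣF_y) = (657, 108.7) N.
Magnitude = √((657)² + (108.7)²) = 665.9 N; direction = atan2(108.7, 657) = 9.4°.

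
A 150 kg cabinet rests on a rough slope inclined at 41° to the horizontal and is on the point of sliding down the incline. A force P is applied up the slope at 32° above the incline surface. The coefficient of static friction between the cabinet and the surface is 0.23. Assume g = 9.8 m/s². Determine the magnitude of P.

On the verge of sliding down the incline, friction equals μN and acts up the slope.
Perpendicular: N + P sin 32° = W cos 41° = 1109 N.
Along incline: P cos 32° + μN = W sin 41° with W sin 41° = 964.4 N.
Solving the pair for P and N: P = 976.7 N, N = 591.9 N (and f = μN = 136.1 N).

P ≈ 977 N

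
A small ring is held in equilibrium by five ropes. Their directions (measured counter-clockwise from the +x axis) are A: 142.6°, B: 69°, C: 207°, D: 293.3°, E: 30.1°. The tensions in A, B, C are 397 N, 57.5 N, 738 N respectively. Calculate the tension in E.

Resolve: ΣF_x = 397 cos 142.6° + 57.5 cos 69° + 738 cos 207° + T_D cos 293.3° + T_E cos 30.1° = 0.
        ΣF_y = 397 sin 142.6° + 57.5 sin 69° + 738 sin 207° + T_D sin 293.3° + T_E sin 30.1° = 0.
The known terms sum to (-952.3, -40.24) N, so 0.3955 T_D + 0.8652 T_E = 952.3 and -0.9184 T_D + 0.5015 T_E = 40.24.
Solving simultaneously: T_D = 445.9 N, T_E = 896.9 N.

T_E ≈ 897 N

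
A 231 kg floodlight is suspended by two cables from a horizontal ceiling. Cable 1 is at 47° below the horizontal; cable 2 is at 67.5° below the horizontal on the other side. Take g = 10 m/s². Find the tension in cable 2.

T_2 ≈ 1730 N

Weight W = 231 × 10 = 2310 N acts straight down.
Horizontal: T_1 cos 47° = T_2 cos 67.5°  →  T_1 = 0.5611 T_2.
Vertical: T_1 sin 47° + T_2 sin 67.5° = 2310.
Substituting the horizontal relation into the vertical equation gives 1.334 T_2 = 2310, so T_2 = 1731 N.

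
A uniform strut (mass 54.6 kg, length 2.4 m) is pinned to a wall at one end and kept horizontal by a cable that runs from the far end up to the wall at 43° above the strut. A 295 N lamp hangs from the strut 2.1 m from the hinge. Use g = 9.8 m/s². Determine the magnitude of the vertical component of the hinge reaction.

Take torques about the hinge: T sin 43° · 2.4 = 54.6×9.8×1.2 + 295×2.1 = 1261.6 N·m.
So T = 1261.6 / (0.6820 × 2.4) = 770.77 N.
ΣF_y = 0: H_y = (54.6×9.8 + 295) − T sin 43° = 830.08 − 525.66 = 304.42 N.

|H_y| ≈ 304 N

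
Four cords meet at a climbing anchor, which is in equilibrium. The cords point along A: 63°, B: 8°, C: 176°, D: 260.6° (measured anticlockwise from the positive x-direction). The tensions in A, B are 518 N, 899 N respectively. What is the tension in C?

T_C ≈ 1020 N

Resolve: ΣF_x = 518 cos 63° + 899 cos 8° + T_C cos 176° + T_D cos 260.6° = 0.
        ΣF_y = 518 sin 63° + 899 sin 8° + T_C sin 176° + T_D sin 260.6° = 0.
The known terms sum to (1125, 586.7) N, so -0.9976 T_C − 0.1633 T_D = -1125 and 0.0698 T_C − 0.9866 T_D = -586.7.
Solving simultaneously: T_C = 1019 N, T_D = 666.7 N.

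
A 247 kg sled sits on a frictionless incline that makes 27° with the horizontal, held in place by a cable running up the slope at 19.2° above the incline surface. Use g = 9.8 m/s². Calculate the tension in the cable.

Take axes along and perpendicular to the incline. Weight components: W sin 27° = 1099 N down-slope, W cos 27° = 2157 N into the surface.
Along incline: T cos 19.2° = W sin 27° → T = 1164 N.
Perpendicular: N = W cos 27° − T sin 19.2° = 1774 N.

T ≈ 1160 N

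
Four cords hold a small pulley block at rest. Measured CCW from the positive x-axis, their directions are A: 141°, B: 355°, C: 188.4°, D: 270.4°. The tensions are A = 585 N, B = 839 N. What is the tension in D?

Resolve: ΣF_x = 585 cos 141° + 839 cos 355° + T_C cos 188.4° + T_D cos 270.4° = 0.
        ΣF_y = 585 sin 141° + 839 sin 355° + T_C sin 188.4° + T_D sin 270.4° = 0.
The known terms sum to (381.2, 295) N, so -0.9893 T_C + 0.0070 T_D = -381.2 and -0.1461 T_C − 1.0000 T_D = -295.
Solving simultaneously: T_C = 387 N, T_D = 238.5 N.

T_D ≈ 239 N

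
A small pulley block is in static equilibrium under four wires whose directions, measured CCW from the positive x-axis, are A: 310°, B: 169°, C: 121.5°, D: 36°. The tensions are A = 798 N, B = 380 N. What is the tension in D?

T_D ≈ 163 N

Resolve: ΣF_x = 798 cos 310° + 380 cos 169° + T_C cos 121.5° + T_D cos 36° = 0.
        ΣF_y = 798 sin 310° + 380 sin 169° + T_C sin 121.5° + T_D sin 36° = 0.
The known terms sum to (139.9, -538.8) N, so -0.5225 T_C + 0.8090 T_D = -139.9 and 0.8526 T_C + 0.5878 T_D = 538.8.
Solving simultaneously: T_C = 519.7 N, T_D = 162.7 N.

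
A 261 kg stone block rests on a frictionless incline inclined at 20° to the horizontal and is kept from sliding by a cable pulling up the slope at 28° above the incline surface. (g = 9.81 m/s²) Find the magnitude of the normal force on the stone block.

N ≈ 1940 N

Take axes along and perpendicular to the incline. Weight components: W sin 20° = 875.7 N down-slope, W cos 20° = 2406 N into the surface.
Along incline: T cos 28° = W sin 20° → T = 991.8 N.
Perpendicular: N = W cos 20° − T sin 28° = 1940 N.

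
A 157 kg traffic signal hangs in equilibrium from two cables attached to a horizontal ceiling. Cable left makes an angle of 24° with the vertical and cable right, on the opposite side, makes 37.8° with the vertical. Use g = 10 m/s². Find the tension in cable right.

Angles from the horizontal: cable left is 90° − 24° = 66°, cable right is 90° − 37.8° = 52.2°.
Weight W = 157 × 10 = 1570 N acts straight down.
Horizontal: T_left cos 66° = T_right cos 52.2°  →  T_left = 1.507 T_right.
Vertical: T_left sin 66° + T_right sin 52.2° = 1570.
Substituting the horizontal relation into the vertical equation gives 2.167 T_right = 1570, so T_right = 724.6 N.

T_right ≈ 725 N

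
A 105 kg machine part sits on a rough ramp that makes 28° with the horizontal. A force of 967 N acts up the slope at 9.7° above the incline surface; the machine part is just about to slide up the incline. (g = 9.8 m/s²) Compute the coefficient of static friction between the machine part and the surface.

μ ≈ 0.630

On the verge of sliding up the incline, friction is at its maximum μN and acts down the slope.
Perpendicular to incline: N = W cos 28° − P sin 9.7° = 908.6 − 162.9 = 745.6 N.
Along incline: P cos 9.7° − μN = W sin 28° → μ = −(W sin 28° − P cos 9.7°) / N = 0.6305.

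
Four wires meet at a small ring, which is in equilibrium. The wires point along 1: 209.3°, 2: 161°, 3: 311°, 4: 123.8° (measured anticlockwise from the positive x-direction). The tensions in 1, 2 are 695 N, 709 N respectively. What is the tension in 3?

T_3 ≈ 8950 N

Resolve: ΣF_x = 695 cos 209.3° + 709 cos 161° + T_3 cos 311° + T_4 cos 123.8° = 0.
        ΣF_y = 695 sin 209.3° + 709 sin 161° + T_3 sin 311° + T_4 sin 123.8° = 0.
The known terms sum to (-1276, -109.3) N, so 0.6561 T_3 − 0.5563 T_4 = 1276 and -0.7547 T_3 + 0.8310 T_4 = 109.3.
Solving simultaneously: T_3 = 8948 N, T_4 = 8258 N.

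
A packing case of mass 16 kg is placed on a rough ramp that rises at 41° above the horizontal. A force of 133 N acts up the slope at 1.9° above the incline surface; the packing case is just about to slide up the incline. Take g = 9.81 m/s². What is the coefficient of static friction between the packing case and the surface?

On the verge of sliding up the incline, friction is at its maximum μN and acts down the slope.
Perpendicular to incline: N = W cos 41° − P sin 1.9° = 118.5 − 4.41 = 114 N.
Along incline: P cos 1.9° − μN = W sin 41° → μ = −(W sin 41° − P cos 1.9°) / N = 0.2626.

μ ≈ 0.263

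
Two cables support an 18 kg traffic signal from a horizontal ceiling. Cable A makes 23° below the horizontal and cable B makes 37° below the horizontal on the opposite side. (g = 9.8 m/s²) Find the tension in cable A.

Weight W = 18 × 9.8 = 176.4 N acts straight down.
Horizontal: T_A cos 23° = T_B cos 37°  →  T_B = 1.153 T_A.
Vertical: T_A sin 23° + T_B sin 37° = 176.4.
Substituting the horizontal relation into the vertical equation gives 1.084 T_A = 176.4, so T_A = 162.7 N.

T_A ≈ 163 N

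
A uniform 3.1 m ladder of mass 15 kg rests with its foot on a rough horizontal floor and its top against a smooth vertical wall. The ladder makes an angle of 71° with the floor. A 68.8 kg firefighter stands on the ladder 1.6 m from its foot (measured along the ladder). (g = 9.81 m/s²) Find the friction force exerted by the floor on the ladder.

Torques about the foot: N_wall · 3.1 sin 71° = 15×9.81×1.55 cos 71° + 68.8×9.81×1.6 cos 71° → N_wall = 145.28 N.
ΣF_x = 0: f_floor = N_wall = 145.28 N.

f ≈ 145 N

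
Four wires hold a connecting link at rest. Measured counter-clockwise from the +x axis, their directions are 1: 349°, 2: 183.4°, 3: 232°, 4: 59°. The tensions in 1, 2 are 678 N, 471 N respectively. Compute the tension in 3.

T_3 ≈ 2040 N

Resolve: ΣF_x = 678 cos 349° + 471 cos 183.4° + T_3 cos 232° + T_4 cos 59° = 0.
        ΣF_y = 678 sin 349° + 471 sin 183.4° + T_3 sin 232° + T_4 sin 59° = 0.
The known terms sum to (195.4, -157.3) N, so -0.6157 T_3 + 0.5150 T_4 = -195.4 and -0.7880 T_3 + 0.8572 T_4 = 157.3.
Solving simultaneously: T_3 = 2039 N, T_4 = 2058 N.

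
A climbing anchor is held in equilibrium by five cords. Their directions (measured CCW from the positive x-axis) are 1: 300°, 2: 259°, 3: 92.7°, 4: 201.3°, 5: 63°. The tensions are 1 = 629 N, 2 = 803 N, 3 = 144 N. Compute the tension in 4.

T_4 ≈ 1020 N

Resolve: ΣF_x = 629 cos 300° + 803 cos 259° + 144 cos 92.7° + T_4 cos 201.3° + T_5 cos 63° = 0.
        ΣF_y = 629 sin 300° + 803 sin 259° + 144 sin 92.7° + T_4 sin 201.3° + T_5 sin 63° = 0.
The known terms sum to (154.5, -1189) N, so -0.9317 T_4 + 0.4540 T_5 = -154.5 and -0.3633 T_4 + 0.8910 T_5 = 1189.
Solving simultaneously: T_4 = 1018 N, T_5 = 1750 N.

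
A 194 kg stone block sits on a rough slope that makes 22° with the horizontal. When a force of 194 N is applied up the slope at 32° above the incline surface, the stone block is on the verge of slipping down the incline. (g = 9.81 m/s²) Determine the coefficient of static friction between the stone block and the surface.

On the verge of sliding down the incline, friction is at its maximum μN and acts up the slope.
Perpendicular to incline: N = W cos 22° − P sin 32° = 1765 − 102.8 = 1662 N.
Along incline: P cos 32° + μN = W sin 22° → μ = (W sin 22° − P cos 32°) / N = 0.33.

μ ≈ 0.330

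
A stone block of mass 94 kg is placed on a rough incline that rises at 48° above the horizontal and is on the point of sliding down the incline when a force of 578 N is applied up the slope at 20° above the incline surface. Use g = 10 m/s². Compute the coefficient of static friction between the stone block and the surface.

μ ≈ 0.360

On the verge of sliding down the incline, friction is at its maximum μN and acts up the slope.
Perpendicular to incline: N = W cos 48° − P sin 20° = 629 − 197.7 = 431.3 N.
Along incline: P cos 20° + μN = W sin 48° → μ = (W sin 48° − P cos 20°) / N = 0.3603.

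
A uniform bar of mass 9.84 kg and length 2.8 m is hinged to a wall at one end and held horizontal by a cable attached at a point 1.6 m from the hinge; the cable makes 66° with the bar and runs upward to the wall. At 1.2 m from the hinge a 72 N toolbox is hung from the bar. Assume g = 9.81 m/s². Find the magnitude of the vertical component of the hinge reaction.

|H_y| ≈ 30.1 N

Take torques about the hinge: T sin 66° · 1.6 = 9.84×9.81×1.4 + 72×1.2 = 221.54 N·m.
So T = 221.54 / (0.9135 × 1.6) = 151.57 N.
ΣF_y = 0: H_y = (9.84×9.81 + 72) − T sin 66° = 168.53 − 138.46 = 30.066 N.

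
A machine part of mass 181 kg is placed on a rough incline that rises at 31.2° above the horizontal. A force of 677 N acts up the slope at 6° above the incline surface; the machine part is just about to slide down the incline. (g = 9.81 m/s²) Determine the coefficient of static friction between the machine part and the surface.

On the verge of sliding down the incline, friction is at its maximum μN and acts up the slope.
Perpendicular to incline: N = W cos 31.2° − P sin 6° = 1519 − 70.77 = 1448 N.
Along incline: P cos 6° + μN = W sin 31.2° → μ = (W sin 31.2° − P cos 6°) / N = 0.1702.

μ ≈ 0.170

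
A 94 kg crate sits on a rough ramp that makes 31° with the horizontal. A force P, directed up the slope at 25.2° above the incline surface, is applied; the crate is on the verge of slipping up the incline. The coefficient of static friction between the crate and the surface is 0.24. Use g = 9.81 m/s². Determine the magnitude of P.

On the verge of sliding up the incline, friction equals μN and acts down the slope.
Perpendicular: N + P sin 25.2° = W cos 31° = 790.4 N.
Along incline: P cos 25.2° = W sin 31° + μN  with W sin 31° = 474.9 N.
Solving the pair for P and N: P = 660 N, N = 509.4 N (and f = μN = 122.3 N).

P ≈ 660 N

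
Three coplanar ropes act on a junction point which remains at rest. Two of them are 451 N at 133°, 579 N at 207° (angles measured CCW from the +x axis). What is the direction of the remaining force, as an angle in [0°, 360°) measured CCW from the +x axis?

Sum the known components: ΣF_x = -823.5 N, ΣF_y = 66.98 N.
For equilibrium the remaining force must supply (−ΣF_x, −ΣF_y) = (823.5, -66.98) N.
Magnitude = √((823.5)² + (-66.98)²) = 826.2 N; direction = atan2(-66.98, 823.5) = 355.3°.

θ ≈ 355°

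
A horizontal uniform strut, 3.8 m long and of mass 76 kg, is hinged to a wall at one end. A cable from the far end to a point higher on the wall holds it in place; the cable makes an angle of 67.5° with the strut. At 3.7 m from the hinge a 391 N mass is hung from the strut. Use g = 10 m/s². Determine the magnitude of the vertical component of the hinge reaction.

|H_y| ≈ 390 N

Take torques about the hinge: T sin 67.5° · 3.8 = 76×10×1.9 + 391×3.7 = 2890.7 N·m.
So T = 2890.7 / (0.9239 × 3.8) = 823.39 N.
ΣF_y = 0: H_y = (76×10 + 391) − T sin 67.5° = 1151 − 760.71 = 390.29 N.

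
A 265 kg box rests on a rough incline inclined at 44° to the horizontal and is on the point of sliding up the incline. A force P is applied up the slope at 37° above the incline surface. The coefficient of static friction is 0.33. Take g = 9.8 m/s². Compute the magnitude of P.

P ≈ 2430 N

On the verge of sliding up the incline, friction equals μN and acts down the slope.
Perpendicular: N + P sin 37° = W cos 44° = 1868 N.
Along incline: P cos 37° = W sin 44° + μN  with W sin 44° = 1804 N.
Solving the pair for P and N: P = 2427 N, N = 407.4 N (and f = μN = 134.4 N).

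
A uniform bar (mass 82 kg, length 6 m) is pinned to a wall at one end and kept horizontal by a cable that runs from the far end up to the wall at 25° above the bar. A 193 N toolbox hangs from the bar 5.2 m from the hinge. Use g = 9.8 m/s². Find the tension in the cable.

Take torques about the hinge: T sin 25° · 6 = 82×9.8×3 + 193×5.2 = 3414.4 N·m.
So T = 3414.4 / (0.4226 × 6) = 1346.5 N.

T ≈ 1350 N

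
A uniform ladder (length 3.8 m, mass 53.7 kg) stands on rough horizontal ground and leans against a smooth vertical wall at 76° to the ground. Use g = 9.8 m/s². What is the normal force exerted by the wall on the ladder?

Torques about the foot: N_wall · 3.8 sin 76° = 53.7×9.8×1.9 cos 76° → N_wall = 65.606 N.

N_wall ≈ 65.6 N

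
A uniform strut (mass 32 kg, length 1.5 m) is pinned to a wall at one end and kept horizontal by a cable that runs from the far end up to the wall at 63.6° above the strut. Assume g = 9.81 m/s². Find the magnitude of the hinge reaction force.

|H| ≈ 175 N

Take torques about the hinge: T sin 63.6° · 1.5 = 32×9.81×0.75 = 235.44 N·m.
So T = 235.44 / (0.8957 × 1.5) = 175.23 N.
ΣF_x = 0: H_x = T cos 63.6° = 77.916 N.
ΣF_y = 0: H_y = (32×9.81) − T sin 63.6° = 313.92 − 156.96 = 156.96 N.
|H| = √(H_x² + H_y²) = √((77.916)² + (156.96)²) = 175.23 N.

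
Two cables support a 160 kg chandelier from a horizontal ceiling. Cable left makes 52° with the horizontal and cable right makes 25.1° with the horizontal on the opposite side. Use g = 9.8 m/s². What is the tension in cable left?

T_left ≈ 1460 N

Weight W = 160 × 9.8 = 1568 N acts straight down.
Horizontal: T_left cos 52° = T_right cos 25.1°  →  T_right = 0.6799 T_left.
Vertical: T_left sin 52° + T_right sin 25.1° = 1568.
Substituting the horizontal relation into the vertical equation gives 1.076 T_left = 1568, so T_left = 1457 N.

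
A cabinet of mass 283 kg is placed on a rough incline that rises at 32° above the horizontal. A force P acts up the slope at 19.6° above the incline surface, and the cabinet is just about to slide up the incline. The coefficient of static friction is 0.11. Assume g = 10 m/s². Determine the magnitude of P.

On the verge of sliding up the incline, friction equals μN and acts down the slope.
Perpendicular: N + P sin 19.6° = W cos 32° = 2400 N.
Along incline: P cos 19.6° = W sin 32° + μN  with W sin 32° = 1500 N.
Solving the pair for P and N: P = 1802 N, N = 1796 N (and f = μN = 197.5 N).

P ≈ 1800 N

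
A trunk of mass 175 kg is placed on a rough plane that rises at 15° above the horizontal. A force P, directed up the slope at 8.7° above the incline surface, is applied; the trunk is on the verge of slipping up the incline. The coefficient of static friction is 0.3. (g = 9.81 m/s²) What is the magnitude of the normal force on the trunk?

N ≈ 1520 N

On the verge of sliding up the incline, friction equals μN and acts down the slope.
Perpendicular: N + P sin 8.7° = W cos 15° = 1658 N.
Along incline: P cos 8.7° = W sin 15° + μN  with W sin 15° = 444.3 N.
Solving the pair for P and N: P = 910.9 N, N = 1520 N (and f = μN = 456.1 N).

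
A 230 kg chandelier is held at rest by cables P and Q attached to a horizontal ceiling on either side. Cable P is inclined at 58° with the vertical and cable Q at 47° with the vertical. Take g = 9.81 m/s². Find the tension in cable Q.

Angles from the horizontal: cable P is 90° − 58° = 32°, cable Q is 90° − 47° = 43°.
Weight W = 230 × 9.81 = 2256 N acts straight down.
Horizontal: T_P cos 32° = T_Q cos 43°  →  T_P = 0.8624 T_Q.
Vertical: T_P sin 32° + T_Q sin 43° = 2256.
Substituting the horizontal relation into the vertical equation gives 1.139 T_Q = 2256, so T_Q = 1981 N.

T_Q ≈ 1980 N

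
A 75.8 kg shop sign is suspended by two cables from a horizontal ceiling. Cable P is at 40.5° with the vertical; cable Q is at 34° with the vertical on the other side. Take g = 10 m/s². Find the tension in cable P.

Angles from the horizontal: cable P is 90° − 40.5° = 49.5°, cable Q is 90° − 34° = 56°.
Weight W = 75.8 × 10 = 758 N acts straight down.
Horizontal: T_P cos 49.5° = T_Q cos 56°  →  T_Q = 1.161 T_P.
Vertical: T_P sin 49.5° + T_Q sin 56° = 758.
Substituting the horizontal relation into the vertical equation gives 1.723 T_P = 758, so T_P = 439.9 N.

T_P ≈ 440 N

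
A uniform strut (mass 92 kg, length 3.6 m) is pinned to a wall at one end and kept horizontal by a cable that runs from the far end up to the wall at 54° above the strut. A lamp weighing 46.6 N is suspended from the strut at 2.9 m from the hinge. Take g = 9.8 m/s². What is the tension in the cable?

T ≈ 604 N

Take torques about the hinge: T sin 54° · 3.6 = 92×9.8×1.8 + 46.6×2.9 = 1758 N·m.
So T = 1758 / (0.8090 × 3.6) = 603.62 N.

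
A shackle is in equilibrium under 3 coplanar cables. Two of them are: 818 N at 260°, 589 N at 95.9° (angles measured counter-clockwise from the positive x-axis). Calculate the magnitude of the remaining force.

F ≈ 299 N

Sum the known components: ΣF_x = -202.6 N, ΣF_y = -219.7 N.
For equilibrium the remaining force must supply (−ΣF_x, −ΣF_y) = (202.6, 219.7) N.
Magnitude = √((202.6)² + (219.7)²) = 298.8 N; direction = atan2(219.7, 202.6) = 47.3°.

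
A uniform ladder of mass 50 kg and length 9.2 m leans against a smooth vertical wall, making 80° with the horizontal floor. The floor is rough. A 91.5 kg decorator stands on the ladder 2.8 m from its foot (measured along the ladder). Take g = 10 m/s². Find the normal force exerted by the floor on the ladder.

ΣF_y = 0: N_floor = 50×10 + 91.5×10 = 1415 N.

N_floor ≈ 1420 N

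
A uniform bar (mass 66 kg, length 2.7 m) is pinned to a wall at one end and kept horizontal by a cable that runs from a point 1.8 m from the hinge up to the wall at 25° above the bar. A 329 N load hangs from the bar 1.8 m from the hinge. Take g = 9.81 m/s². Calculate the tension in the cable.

T ≈ 1930 N

Take torques about the hinge: T sin 25° · 1.8 = 66×9.81×1.35 + 329×1.8 = 1466.3 N·m.
So T = 1466.3 / (0.4226 × 1.8) = 1927.5 N.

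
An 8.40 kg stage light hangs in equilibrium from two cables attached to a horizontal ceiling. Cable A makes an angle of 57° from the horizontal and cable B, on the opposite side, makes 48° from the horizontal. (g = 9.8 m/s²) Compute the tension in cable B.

Weight W = 8.40 × 9.8 = 82.32 N acts straight down.
Horizontal: T_A cos 57° = T_B cos 48°  →  T_A = 1.229 T_B.
Vertical: T_A sin 57° + T_B sin 48° = 82.32.
Substituting the horizontal relation into the vertical equation gives 1.774 T_B = 82.32, so T_B = 46.42 N.

T_B ≈ 46.4 N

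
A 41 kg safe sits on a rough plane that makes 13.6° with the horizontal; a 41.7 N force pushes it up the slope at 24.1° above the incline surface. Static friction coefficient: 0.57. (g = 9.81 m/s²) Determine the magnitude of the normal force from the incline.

N ≈ 374 N

Axes along / perpendicular to the incline. W sin 13.6° = 94.58 N down-slope; W cos 13.6° = 390.9 N into the surface.
Perpendicular: N = W cos 13.6° − P sin 24.1° = 390.9 − 17.03 = 373.9 N.
Along incline: P cos 24.1° + f = W sin 13.6° (friction acts up-slope) → f = 94.58 − 38.07 = 56.51 N.
|f| = 56.51 N ≤ μN = 213.1 N, so the safe is indeed static.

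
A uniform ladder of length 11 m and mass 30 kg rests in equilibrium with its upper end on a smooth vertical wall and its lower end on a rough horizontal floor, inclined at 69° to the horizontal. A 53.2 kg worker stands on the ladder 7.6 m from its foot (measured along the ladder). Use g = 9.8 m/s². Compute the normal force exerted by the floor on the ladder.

ΣF_y = 0: N_floor = 30×9.8 + 53.2×9.8 = 815.36 N.

N_floor ≈ 815 N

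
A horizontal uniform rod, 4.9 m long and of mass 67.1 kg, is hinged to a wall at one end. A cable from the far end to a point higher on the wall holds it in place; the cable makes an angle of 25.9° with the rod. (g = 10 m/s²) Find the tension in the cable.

T ≈ 768 N

Take torques about the hinge: T sin 25.9° · 4.9 = 67.1×10×2.45 = 1644 N·m.
So T = 1644 / (0.4368 × 4.9) = 768.08 N.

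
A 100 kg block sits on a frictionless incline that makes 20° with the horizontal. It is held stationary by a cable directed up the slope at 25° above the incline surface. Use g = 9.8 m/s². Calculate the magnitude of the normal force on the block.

N ≈ 765 N

Take axes along and perpendicular to the incline. Weight components: W sin 20° = 335.2 N down-slope, W cos 20° = 920.9 N into the surface.
Along incline: T cos 25° = W sin 20° → T = 369.8 N.
Perpendicular: N = W cos 20° − T sin 25° = 764.6 N.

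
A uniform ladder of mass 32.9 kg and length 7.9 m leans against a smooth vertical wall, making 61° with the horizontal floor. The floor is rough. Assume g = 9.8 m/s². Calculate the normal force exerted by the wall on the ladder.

N_wall ≈ 89.4 N

Torques about the foot: N_wall · 7.9 sin 61° = 32.9×9.8×3.95 cos 61° → N_wall = 89.36 N.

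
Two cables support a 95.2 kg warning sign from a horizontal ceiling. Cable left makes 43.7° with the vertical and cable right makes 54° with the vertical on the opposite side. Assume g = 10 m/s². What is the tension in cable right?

T_right ≈ 664 N

Angles from the horizontal: cable left is 90° − 43.7° = 46.3°, cable right is 90° − 54° = 36°.
Weight W = 95.2 × 10 = 952 N acts straight down.
Horizontal: T_left cos 46.3° = T_right cos 36°  →  T_left = 1.171 T_right.
Vertical: T_left sin 46.3° + T_right sin 36° = 952.
Substituting the horizontal relation into the vertical equation gives 1.434 T_right = 952, so T_right = 663.7 N.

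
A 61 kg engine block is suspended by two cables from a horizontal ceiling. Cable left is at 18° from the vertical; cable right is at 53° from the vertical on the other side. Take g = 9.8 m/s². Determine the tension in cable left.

T_left ≈ 505 N

Angles from the horizontal: cable left is 90° − 18° = 72°, cable right is 90° − 53° = 37°.
Weight W = 61 × 9.8 = 597.8 N acts straight down.
Horizontal: T_left cos 72° = T_right cos 37°  →  T_right = 0.3869 T_left.
Vertical: T_left sin 72° + T_right sin 37° = 597.8.
Substituting the horizontal relation into the vertical equation gives 1.184 T_left = 597.8, so T_left = 504.9 N.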